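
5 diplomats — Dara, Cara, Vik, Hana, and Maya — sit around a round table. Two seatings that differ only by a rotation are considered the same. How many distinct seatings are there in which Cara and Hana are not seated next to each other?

All circular seatings of 5 people number (4)! = 24.
Those with Cara next to Hana: fuse the pair into one unit and seat 4 units around a circle — 2·(3)! = 12.
Subtracting, 24 − 12 = 12.

12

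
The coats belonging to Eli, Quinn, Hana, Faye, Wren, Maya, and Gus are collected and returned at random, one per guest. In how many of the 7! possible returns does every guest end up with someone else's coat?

1854

Let Aᵢ be the assignments in which guest i gets their own coat. We want the size of the complement of A₁∪…∪A_7.
By inclusion–exclusion this is Σ_{j=0}^{7} (−1)^j C(7,j)·(7−j)!.
Computing: 5040 − 5040 + 2520 − 840 + 210 − 42 + 7 − 1 = 1854.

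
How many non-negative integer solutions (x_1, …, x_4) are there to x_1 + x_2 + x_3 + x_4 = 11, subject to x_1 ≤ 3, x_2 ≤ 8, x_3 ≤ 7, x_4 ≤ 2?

85

Without the upper bounds there are C(14,3) = 364 ways to split 11 among 4 variables.
Subtract solutions that violate a single cap (substitute x_i' = x_i − (cap_i+1)): x_1 ≥ 4 gives C(10,3) = 120; x_2 ≥ 9 gives C(5,3) = 10; x_3 ≥ 8 gives C(6,3) = 20; x_4 ≥ 3 gives C(11,3) = 165. Together 315.
Add back pairs where two caps are both exceeded: 0 + 0 + 35 + 0 + 0 + 1 = 36.
By inclusion–exclusion the count is 364 − 315 + 36 = 85.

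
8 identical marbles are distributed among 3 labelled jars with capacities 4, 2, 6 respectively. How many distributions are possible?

Without the upper bounds there are C(10,2) = 45 ways to split 8 among 3 jars.
Subtract solutions that violate a single cap (substitute x_i' = x_i − (cap_i+1)): x_1 ≥ 5 gives C(5,2) = 10; x_2 ≥ 3 gives C(7,2) = 21; x_3 ≥ 7 gives C(3,2) = 3. Together 34.
Add back pairs where two caps are both exceeded: 1 + 0 + 0 = 1.
By inclusion–exclusion the count is 45 − 34 + 1 = 12.

12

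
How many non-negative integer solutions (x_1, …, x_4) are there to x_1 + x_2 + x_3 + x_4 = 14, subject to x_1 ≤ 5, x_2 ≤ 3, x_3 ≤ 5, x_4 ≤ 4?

20

Without the upper bounds there are C(17,3) = 680 ways to split 14 among 4 variables.
Subtract solutions that violate a single cap (substitute x_i' = x_i − (cap_i+1)): x_1 ≥ 6 gives C(11,3) = 165; x_2 ≥ 4 gives C(13,3) = 286; x_3 ≥ 6 gives C(11,3) = 165; x_4 ≥ 5 gives C(12,3) = 220. Together 836.
Add back pairs where two caps are both exceeded: 35 + 10 + 20 + 35 + 56 + 20 = 176.
By inclusion–exclusion the count is 680 − 836 + 176 = 20.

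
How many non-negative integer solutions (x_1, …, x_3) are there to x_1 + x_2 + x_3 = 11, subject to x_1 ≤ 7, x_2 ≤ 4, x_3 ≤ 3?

10

By stars and bars, unrestricted non-negative solutions to x_1+…+x_3 = 11 number C(11+2,2) = 78.
Subtract solutions that violate a single cap (substitute x_i' = x_i − (cap_i+1)): x_1 ≥ 8 gives C(5,2) = 10; x_2 ≥ 5 gives C(8,2) = 28; x_3 ≥ 4 gives C(9,2) = 36. Together 74.
Add back pairs where two caps are both exceeded: 0 + 0 + 6 = 6.
By inclusion–exclusion the count is 78 − 74 + 6 = 10.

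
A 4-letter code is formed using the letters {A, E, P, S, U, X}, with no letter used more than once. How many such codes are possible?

360

This is a permutation of 4 out of 6: P(6,4) = 6!/2!.
That product is 6 × 5 × 4 × 3 = 360.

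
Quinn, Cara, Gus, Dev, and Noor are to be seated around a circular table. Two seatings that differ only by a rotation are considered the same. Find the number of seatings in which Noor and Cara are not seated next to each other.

Without the restriction there are (4)! = 24 seatings.
Those with Noor next to Cara: fuse the pair into one unit and seat 4 units around a circle — 2·(3)! = 12.
Subtracting, 24 − 12 = 12.

12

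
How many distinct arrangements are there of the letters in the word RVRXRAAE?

The 8 letters of RVRXRAAE have repeats: A appearing twice and R appearing 3 times.
So there are 8! / (3!·2!) = 3360 distinguishable arrangements.

3360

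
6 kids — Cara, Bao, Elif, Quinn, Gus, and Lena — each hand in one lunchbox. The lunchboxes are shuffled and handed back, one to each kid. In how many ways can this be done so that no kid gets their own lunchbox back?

This is the derangement count D_6: permutations of 6 items with no fixed point.
By inclusion–exclusion this is Σ_{j=0}^{6} (−1)^j C(6,j)·(6−j)!.
Computing: 720 − 720 + 360 − 120 + 30 − 6 + 1 = 265.

265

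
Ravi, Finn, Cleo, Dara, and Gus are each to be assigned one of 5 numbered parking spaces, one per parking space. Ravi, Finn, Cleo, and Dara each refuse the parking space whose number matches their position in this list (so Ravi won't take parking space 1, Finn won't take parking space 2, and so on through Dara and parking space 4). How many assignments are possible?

Let Aᵢ (for 1 ≤ i ≤ 4) be the placements that put person i in their forbidden parking space. Any j of these fix j positions, leaving (5−j)! ways to fill the rest, and there are C(4,j) ways to pick which j.
By inclusion–exclusion, the number of valid placements is Σ_{j=0}^{4} (−1)^j C(4,j)·(5−j)!.
Computing: 120 − 96 + 36 − 8 + 1 = 53.

53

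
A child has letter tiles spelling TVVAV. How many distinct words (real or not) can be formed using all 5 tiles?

Letter multiplicities in TVVAV: A×1, T×1, V×3.
So there are 5! / (3!) = 20 distinguishable arrangements.

20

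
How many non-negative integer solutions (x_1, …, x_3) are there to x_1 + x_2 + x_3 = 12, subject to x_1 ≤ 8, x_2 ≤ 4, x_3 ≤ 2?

By stars and bars, unrestricted non-negative solutions to x_1+…+x_3 = 12 number C(12+2,2) = 91.
Subtract solutions that violate a single cap (substitute x_i' = x_i − (cap_i+1)): x_1 ≥ 9 gives C(5,2) = 10; x_2 ≥ 5 gives C(9,2) = 36; x_3 ≥ 3 gives C(11,2) = 55. Together 101.
Add back pairs where two caps are both exceeded: 0 + 1 + 15 = 16.
By inclusion–exclusion the count is 91 − 101 + 16 = 6.

6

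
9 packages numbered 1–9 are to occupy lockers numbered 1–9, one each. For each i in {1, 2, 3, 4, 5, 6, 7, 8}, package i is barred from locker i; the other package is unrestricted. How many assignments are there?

148329

Let Aᵢ (for 1 ≤ i ≤ 8) be the placements that put package i in its forbidden locker. Any j of these fix j positions, leaving (9−j)! ways to fill the rest, and there are C(8,j) ways to pick which j.
By inclusion–exclusion, the number of valid placements is Σ_{j=0}^{8} (−1)^j C(8,j)·(9−j)!.
Computing: 362880 − 322560 + 141120 − 40320 + 8400 − 1344 + 168 − 16 + 1 = 148329.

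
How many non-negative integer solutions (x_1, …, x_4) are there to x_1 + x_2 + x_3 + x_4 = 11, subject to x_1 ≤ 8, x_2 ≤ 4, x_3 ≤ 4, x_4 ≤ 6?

Without the upper bounds there are C(14,3) = 364 ways to split 11 among 4 variables.
Subtract solutions that violate a single cap (substitute x_i' = x_i − (cap_i+1)): x_1 ≥ 9 gives C(5,3) = 10; x_2 ≥ 5 gives C(9,3) = 84; x_3 ≥ 5 gives C(9,3) = 84; x_4 ≥ 7 gives C(7,3) = 35. Together 213.
Add back pairs where two caps are both exceeded: 0 + 0 + 0 + 4 + 0 + 0 = 4.
By inclusion–exclusion the count is 364 − 213 + 4 = 155.

155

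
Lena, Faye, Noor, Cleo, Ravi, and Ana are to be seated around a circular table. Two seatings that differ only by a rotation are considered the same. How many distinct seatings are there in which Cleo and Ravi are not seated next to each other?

Without the restriction there are (5)! = 120 seatings.
Seatings with Cleo beside Ravi: treat them as a block with 2 internal orders, giving 2 × (4)! = 48.
Subtracting, 120 − 48 = 72.

72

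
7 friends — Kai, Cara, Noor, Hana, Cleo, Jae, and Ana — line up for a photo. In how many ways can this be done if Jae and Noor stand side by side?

Glue Jae and Noor into one block (2 internal orders), leaving 6 units to arrange in a row.
So the count is 2·(6)! = 1440.

1440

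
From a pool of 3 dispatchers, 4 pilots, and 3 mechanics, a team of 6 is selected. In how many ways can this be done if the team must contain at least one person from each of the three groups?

With no constraint there are C(10,6) = 210 possible selections.
Selections missing a whole group: no dispatchers → C(7,6) = 7; no pilots → C(6,6) = 1; no mechanics → C(7,6) = 7.
Add back selections omitting two groups (i.e. drawn from a single group): C(3,6) + C(4,6) + C(3,6) = 0.
By inclusion–exclusion: 210 − 15 + 0 = 195.

195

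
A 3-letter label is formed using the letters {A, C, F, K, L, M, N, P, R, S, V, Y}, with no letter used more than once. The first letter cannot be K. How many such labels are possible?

1210

The first letter has 12−1 = 11 choices (anything except K).
The remaining 2 letters are filled from the other 11 symbols without repetition: 11 × 10 = 110.
Total: 11 × 110 = 1210.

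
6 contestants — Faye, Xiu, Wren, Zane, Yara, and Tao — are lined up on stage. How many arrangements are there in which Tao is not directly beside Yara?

480

Of the 6! = 720 arrangements, those with Tao and Yara adjacent number 2 × 5! = 240 (treat the pair as a block with 2 internal orders).
Complementary counting: 720 − 240 = 480.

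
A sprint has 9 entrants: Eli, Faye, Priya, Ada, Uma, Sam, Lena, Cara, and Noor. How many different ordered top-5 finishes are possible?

There are 9 choices for 1st place, 8 for 2nd, and so on down to 5 for position 5.
That gives 9 × 8 × 7 × 6 × 5 = 15120.

15120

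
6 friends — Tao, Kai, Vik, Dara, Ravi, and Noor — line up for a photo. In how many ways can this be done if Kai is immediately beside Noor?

Glue Kai and Noor into one block (2 internal orders), leaving 5 units to arrange in a row.
That gives 2 × 5! = 2 × 120 = 240.

240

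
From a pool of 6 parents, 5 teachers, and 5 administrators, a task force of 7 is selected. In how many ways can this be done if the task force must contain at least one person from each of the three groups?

10660

Total 7-person selections from all 16: C(16,7) = 11440.
Subtract selections that omit an entire group: no parents → C(10,7) = 120; no teachers → C(11,7) = 330; no administrators → C(11,7) = 330.
Add back selections omitting two groups (i.e. drawn from a single group): C(6,7) + C(5,7) + C(5,7) = 0.
By inclusion–exclusion: 11440 − 780 + 0 = 10660.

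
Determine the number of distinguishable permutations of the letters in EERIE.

20

Letter multiplicities in EERIE: E×3, I×1, R×1.
The number of distinct arrangements is 5!/(3!) = 120/6 = 20.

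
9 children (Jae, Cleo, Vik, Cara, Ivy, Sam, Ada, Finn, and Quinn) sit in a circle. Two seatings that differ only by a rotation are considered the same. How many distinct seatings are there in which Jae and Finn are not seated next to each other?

30240

Without the restriction there are (8)! = 40320 seatings.
Seatings with Jae beside Finn: treat them as a block with 2 internal orders, giving 2 × (7)! = 10080.
Subtracting, 40320 − 10080 = 30240.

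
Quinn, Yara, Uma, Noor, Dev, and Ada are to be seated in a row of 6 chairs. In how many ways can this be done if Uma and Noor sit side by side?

240

Treat {Uma, Noor} as a single unit. There are 5 units to order, and the pair itself can be ordered 2 ways.
That gives 2 × 5! = 2 × 120 = 240.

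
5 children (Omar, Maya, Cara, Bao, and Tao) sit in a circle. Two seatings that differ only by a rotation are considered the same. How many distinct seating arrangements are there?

24

Seat Omar anywhere (absorbing the rotational symmetry), then permute the other 4: (4)! = 24.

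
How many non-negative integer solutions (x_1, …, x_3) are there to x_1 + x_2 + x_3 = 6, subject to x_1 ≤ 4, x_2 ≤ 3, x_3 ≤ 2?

9

By stars and bars, unrestricted non-negative solutions to x_1+…+x_3 = 6 number C(6+2,2) = 28.
Subtract solutions that violate a single cap (substitute x_i' = x_i − (cap_i+1)): x_1 ≥ 5 gives C(3,2) = 3; x_2 ≥ 4 gives C(4,2) = 6; x_3 ≥ 3 gives C(5,2) = 10. Together 19.
No two caps can be exceeded simultaneously, so the pair terms are all 0.
By inclusion–exclusion the count is 28 − 19 + 0 = 9.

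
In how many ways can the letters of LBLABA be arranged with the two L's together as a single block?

Treat the 2 copies of L as a single block. The multiset to arrange is then {LL, A, A, B, B}, 5 items in all.
That gives (5)!/(2!·2!) = 30 arrangements.

30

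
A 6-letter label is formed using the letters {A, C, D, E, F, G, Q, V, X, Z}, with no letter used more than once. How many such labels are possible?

This is a permutation of 6 out of 10: P(10,6) = 10!/4!.
10 × 9 × 8 × 7 × 6 × 5 = 151200.

151200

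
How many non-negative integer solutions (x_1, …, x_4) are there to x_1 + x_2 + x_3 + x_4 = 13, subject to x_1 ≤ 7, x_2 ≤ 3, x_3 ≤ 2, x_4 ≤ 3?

10

Ignoring the caps, the number of non-negative solutions to x_1+…+x_4 = 13 is C(16,3) = 560.
Subtract solutions that violate a single cap (substitute x_i' = x_i − (cap_i+1)): x_1 ≥ 8 gives C(8,3) = 56; x_2 ≥ 4 gives C(12,3) = 220; x_3 ≥ 3 gives C(13,3) = 286; x_4 ≥ 4 gives C(12,3) = 220. Together 782.
Add back pairs where two caps are both exceeded: 4 + 10 + 4 + 84 + 56 + 84 = 242.
Subtract triples: 0 + 0 + 0 + 10 = 10.
By inclusion–exclusion the count is 560 − 782 + 242 − 10 = 10.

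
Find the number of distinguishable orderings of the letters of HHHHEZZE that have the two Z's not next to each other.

315

Total arrangements of HHHHEZZE: 8!/(4!·2!·2!) = 420.
Arrangements with the Z's together: treat ZZ as one letter, giving (7)!/(4!·2!) = 105.
Hence 420 − 105 = 315.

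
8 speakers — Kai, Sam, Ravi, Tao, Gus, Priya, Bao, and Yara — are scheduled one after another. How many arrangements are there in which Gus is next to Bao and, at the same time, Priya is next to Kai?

Treat {Gus,Bao} as one block (2 orders) and {Priya,Kai} as another (2 orders).
That leaves 6 units to arrange: 2 × 2 × 6! = 4 × 720 = 2880.

2880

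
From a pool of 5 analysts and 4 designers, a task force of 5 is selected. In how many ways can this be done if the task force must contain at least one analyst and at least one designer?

Unrestricted: C(9,5) = 126 ways to pick any 5 of the 9.
Selections missing a whole group: no analysts → C(4,5) = 0; no designers → C(5,5) = 1.
Both groups omitted at once is impossible, so 126 − 1 = 125.

125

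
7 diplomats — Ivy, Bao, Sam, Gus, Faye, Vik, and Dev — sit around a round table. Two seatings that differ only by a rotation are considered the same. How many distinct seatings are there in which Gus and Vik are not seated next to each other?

Without the restriction there are (6)! = 720 seatings.
Seatings with Gus beside Vik: treat them as a block with 2 internal orders, giving 2 × (5)! = 240.
Subtracting, 720 − 240 = 480.

480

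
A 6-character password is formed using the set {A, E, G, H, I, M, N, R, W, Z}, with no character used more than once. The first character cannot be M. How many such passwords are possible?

The first character has 10−1 = 9 choices (anything except M).
The remaining 5 characters are filled from the other 9 symbols without repetition: 9 × 8 × 7 × 6 × 5 = 15120.
Total: 9 × 15120 = 136080.

136080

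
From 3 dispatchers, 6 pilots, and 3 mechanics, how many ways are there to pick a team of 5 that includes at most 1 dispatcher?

504

Split by how many dispatchers are chosen (0 through 1).
Sum: C(3,0)·C(9,5) + C(3,1)·C(9,4) = 126 + 378 = 504.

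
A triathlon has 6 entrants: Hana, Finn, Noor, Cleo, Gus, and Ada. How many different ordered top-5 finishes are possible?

There are 6 choices for 1st place, 5 for 2nd, and so on down to 2 for position 5.
That gives 6 × 5 × 4 × 3 × 2 = 720.

720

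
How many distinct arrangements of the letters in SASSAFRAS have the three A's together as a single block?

Treat the 3 copies of A as a single block. The multiset to arrange is then {AAA, F, R, S, S, S, S}, 7 items in all.
That gives (7)!/(4!) = 210 arrangements.

210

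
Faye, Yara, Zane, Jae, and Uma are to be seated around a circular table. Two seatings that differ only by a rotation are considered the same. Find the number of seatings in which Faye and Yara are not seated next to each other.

12

Without the restriction there are (4)! = 24 seatings.
Seatings with Faye beside Yara: treat them as a block with 2 internal orders, giving 2 × (3)! = 12.
Subtracting, 24 − 12 = 12.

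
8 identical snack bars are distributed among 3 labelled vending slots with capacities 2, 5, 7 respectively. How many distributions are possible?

17

Ignoring the caps, the number of non-negative solutions to x_1+…+x_3 = 8 is C(10,2) = 45.
Subtract solutions that violate a single cap (substitute x_i' = x_i − (cap_i+1)): x_1 ≥ 3 gives C(7,2) = 21; x_2 ≥ 6 gives C(4,2) = 6; x_3 ≥ 8 gives C(2,2) = 1. Together 28.
No two caps can be exceeded simultaneously, so the pair terms are all 0.
By inclusion–exclusion the count is 45 − 28 + 0 = 17.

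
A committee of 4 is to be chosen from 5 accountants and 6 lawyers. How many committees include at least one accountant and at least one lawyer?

Unrestricted: C(11,4) = 330 ways to pick any 4 of the 11.
Selections missing a whole group: no accountants → C(6,4) = 15; no lawyers → C(5,4) = 5.
Both groups omitted at once is impossible, so 330 − 20 = 310.

310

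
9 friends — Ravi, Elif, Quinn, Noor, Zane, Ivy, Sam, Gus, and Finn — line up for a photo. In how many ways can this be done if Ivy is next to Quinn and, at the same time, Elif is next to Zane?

Treat {Ivy,Quinn} as one block (2 orders) and {Elif,Zane} as another (2 orders).
That leaves 7 units to arrange: 2 × 2 × 7! = 4 × 5040 = 20160.

20160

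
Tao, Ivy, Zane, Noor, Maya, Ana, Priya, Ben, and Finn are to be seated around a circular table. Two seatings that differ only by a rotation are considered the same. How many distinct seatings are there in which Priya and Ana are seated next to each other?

10080

Glue Priya and Ana into a block (2 internal orders). Seating 8 units around a circle gives (7)! arrangements.
So 2 × (7)! = 2 × 5040 = 10080.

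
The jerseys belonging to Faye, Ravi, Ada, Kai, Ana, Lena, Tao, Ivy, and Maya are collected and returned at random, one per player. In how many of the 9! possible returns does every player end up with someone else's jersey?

133496

Count assignments avoiding every fixed point. For any j of the 9 players fixed to their old jersey, the other 9−j can be arranged in (9−j)! ways.
By inclusion–exclusion this is Σ_{j=0}^{9} (−1)^j C(9,j)·(9−j)!.
Computing: 362880 − 362880 + 181440 − 60480 + 15120 − 3024 + 504 − 72 + 9 − 1 = 133496.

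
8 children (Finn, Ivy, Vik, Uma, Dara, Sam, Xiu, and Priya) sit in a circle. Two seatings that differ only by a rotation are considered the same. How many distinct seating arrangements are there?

Seat Finn anywhere (absorbing the rotational symmetry), then permute the other 7: (7)! = 5040.

5040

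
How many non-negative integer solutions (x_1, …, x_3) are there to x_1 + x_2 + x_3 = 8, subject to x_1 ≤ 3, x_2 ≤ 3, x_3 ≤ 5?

Ignoring the caps, the number of non-negative solutions to x_1+…+x_3 = 8 is C(10,2) = 45.
Subtract solutions that violate a single cap (substitute x_i' = x_i − (cap_i+1)): x_1 ≥ 4 gives C(6,2) = 15; x_2 ≥ 4 gives C(6,2) = 15; x_3 ≥ 6 gives C(4,2) = 6. Together 36.
Add back pairs where two caps are both exceeded: 1 + 0 + 0 = 1.
By inclusion–exclusion the count is 45 − 36 + 1 = 10.

10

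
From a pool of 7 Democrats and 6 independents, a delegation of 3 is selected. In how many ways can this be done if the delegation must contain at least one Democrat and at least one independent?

231

With no constraint there are C(13,3) = 286 possible selections.
Selections missing a whole group: no Democrats → C(6,3) = 20; no independents → C(7,3) = 35.
Both groups omitted at once is impossible, so 286 − 55 = 231.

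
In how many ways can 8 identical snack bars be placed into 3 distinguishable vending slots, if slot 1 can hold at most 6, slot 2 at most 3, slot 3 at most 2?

9

Without the upper bounds there are C(10,2) = 45 ways to split 8 among 3 vending slots.
Subtract solutions that violate a single cap (substitute x_i' = x_i − (cap_i+1)): x_1 ≥ 7 gives C(3,2) = 3; x_2 ≥ 4 gives C(6,2) = 15; x_3 ≥ 3 gives C(7,2) = 21. Together 39.
Add back pairs where two caps are both exceeded: 0 + 0 + 3 = 3.
By inclusion–exclusion the count is 45 − 39 + 3 = 9.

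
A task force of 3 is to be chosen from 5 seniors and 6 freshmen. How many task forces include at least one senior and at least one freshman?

135

Unrestricted: C(11,3) = 165 ways to pick any 3 of the 11.
Selections missing a whole group: no seniors → C(6,3) = 20; no freshmen → C(5,3) = 10.
Both groups omitted at once is impossible, so 165 − 30 = 135.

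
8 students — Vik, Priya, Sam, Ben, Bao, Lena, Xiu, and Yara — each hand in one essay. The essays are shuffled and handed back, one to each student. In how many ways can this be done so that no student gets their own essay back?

14833

Count assignments avoiding every fixed point. For any j of the 8 students fixed to their own essay, the other 8−j can be arranged in (8−j)! ways.
By inclusion–exclusion this is Σ_{j=0}^{8} (−1)^j C(8,j)·(8−j)!.
Computing: 40320 − 40320 + 20160 − 6720 + 1680 − 336 + 56 − 8 + 1 = 14833.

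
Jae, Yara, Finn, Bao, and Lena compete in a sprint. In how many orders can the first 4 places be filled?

120

There are 5 choices for 1st place, 4 for 2nd, and so on down to 2 for position 4.
That gives 5 × 4 × 3 × 2 = 120.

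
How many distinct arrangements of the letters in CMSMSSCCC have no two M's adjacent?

There are 9!/(4!·3!·2!) = 1260 arrangements of CMSMSSCCC in total.
Arrangements with the M's together: treat MM as one letter, giving (8)!/(4!·3!) = 280.
Hence 1260 − 280 = 980.

980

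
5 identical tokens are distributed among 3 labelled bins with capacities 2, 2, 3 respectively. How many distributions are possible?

6

Without the upper bounds there are C(7,2) = 21 ways to split 5 among 3 bins.
Subtract solutions that violate a single cap (substitute x_i' = x_i − (cap_i+1)): x_1 ≥ 3 gives C(4,2) = 6; x_2 ≥ 3 gives C(4,2) = 6; x_3 ≥ 4 gives C(3,2) = 3. Together 15.
No two caps can be exceeded simultaneously, so the pair terms are all 0.
By inclusion–exclusion the count is 21 − 15 + 0 = 6.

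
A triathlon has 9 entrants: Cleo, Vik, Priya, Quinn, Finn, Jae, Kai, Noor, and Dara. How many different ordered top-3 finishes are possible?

This is an ordered selection of 3 from 9: P(9,3).
That gives 9 × 8 × 7 = 504.

504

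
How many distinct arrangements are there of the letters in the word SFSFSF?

Letter multiplicities in SFSFSF: F×3, S×3.
Dividing 6! = 720 by 3!·3! = 36 for the repeated letters gives 20.

20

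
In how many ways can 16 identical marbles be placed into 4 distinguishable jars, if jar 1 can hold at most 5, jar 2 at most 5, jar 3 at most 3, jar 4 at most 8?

52

Without the upper bounds there are C(19,3) = 969 ways to split 16 among 4 jars.
Subtract solutions that violate a single cap (substitute x_i' = x_i − (cap_i+1)): x_1 ≥ 6 gives C(13,3) = 286; x_2 ≥ 6 gives C(13,3) = 286; x_3 ≥ 4 gives C(15,3) = 455; x_4 ≥ 9 gives C(10,3) = 120. Together 1147.
Add back pairs where two caps are both exceeded: 35 + 84 + 4 + 84 + 4 + 20 = 231.
Subtract triples: 1 + 0 + 0 + 0 = 1.
By inclusion–exclusion the count is 969 − 1147 + 231 − 1 = 52.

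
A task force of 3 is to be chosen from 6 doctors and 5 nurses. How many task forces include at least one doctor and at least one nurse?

135

With no constraint there are C(11,3) = 165 possible selections.
Selections missing a whole group: no doctors → C(5,3) = 10; no nurses → C(6,3) = 20.
Both groups omitted at once is impossible, so 165 − 30 = 135.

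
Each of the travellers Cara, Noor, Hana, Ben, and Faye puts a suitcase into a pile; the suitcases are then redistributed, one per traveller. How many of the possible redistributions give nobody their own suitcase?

44

This is the derangement count D_5: permutations of 5 items with no fixed point.
By inclusion–exclusion this is Σ_{j=0}^{5} (−1)^j C(5,j)·(5−j)!.
Computing: 120 − 120 + 60 − 20 + 5 − 1 = 44.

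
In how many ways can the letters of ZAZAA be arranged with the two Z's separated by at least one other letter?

6

There are 5!/(3!·2!) = 10 arrangements of ZAZAA in total.
If the two Z's are adjacent, glue them into one block, leaving 4 items to arrange: (4)!/(3!) = 4 ways.
Hence 10 − 4 = 6.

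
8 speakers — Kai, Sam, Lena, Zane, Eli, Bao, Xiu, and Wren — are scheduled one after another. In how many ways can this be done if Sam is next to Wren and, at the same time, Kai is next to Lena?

2880

Treat {Sam,Wren} as one block (2 orders) and {Kai,Lena} as another (2 orders).
That leaves 6 units to arrange: 2 × 2 × 6! = 4 × 720 = 2880.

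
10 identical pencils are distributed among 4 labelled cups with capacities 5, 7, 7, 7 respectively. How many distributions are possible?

221

By stars and bars, unrestricted non-negative solutions to x_1+…+x_4 = 10 number C(10+3,3) = 286.
Subtract solutions that violate a single cap (substitute x_i' = x_i − (cap_i+1)): x_1 ≥ 6 gives C(7,3) = 35; x_2 ≥ 8 gives C(5,3) = 10; x_3 ≥ 8 gives C(5,3) = 10; x_4 ≥ 8 gives C(5,3) = 10. Together 65.
No two caps can be exceeded simultaneously, so the pair terms are all 0.
By inclusion–exclusion the count is 286 − 65 + 0 = 221.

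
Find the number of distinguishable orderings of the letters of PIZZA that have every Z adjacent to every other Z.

Treat the 2 copies of Z as a single block. The multiset to arrange is then {ZZ, A, I, P}, 4 items in all.
All 4 items are distinct, so there are (4)! = 24 arrangements.

24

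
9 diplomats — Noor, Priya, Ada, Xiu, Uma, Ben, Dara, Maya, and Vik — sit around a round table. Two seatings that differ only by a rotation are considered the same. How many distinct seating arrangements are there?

40320

Fix one person's seat to break rotational symmetry; the remaining 8 people can be arranged in (8)! = 40320 ways.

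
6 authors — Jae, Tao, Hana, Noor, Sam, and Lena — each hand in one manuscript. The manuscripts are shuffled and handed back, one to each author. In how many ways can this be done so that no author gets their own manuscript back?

Count assignments avoiding every fixed point. For any j of the 6 authors fixed to their own manuscript, the other 6−j can be arranged in (6−j)! ways.
By inclusion–exclusion this is Σ_{j=0}^{6} (−1)^j C(6,j)·(6−j)!.
Computing: 720 − 720 + 360 − 120 + 30 − 6 + 1 = 265.

265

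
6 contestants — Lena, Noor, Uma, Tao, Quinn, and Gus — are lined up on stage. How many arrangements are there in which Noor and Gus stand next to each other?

240

Treat {Noor, Gus} as a single unit. There are 5 units to order, and the pair itself can be ordered 2 ways.
So the count is 2·(5)! = 240.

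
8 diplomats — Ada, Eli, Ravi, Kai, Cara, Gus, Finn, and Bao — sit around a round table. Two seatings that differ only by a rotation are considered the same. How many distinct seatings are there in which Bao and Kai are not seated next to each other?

Without the restriction there are (7)! = 5040 seatings.
Seatings with Bao beside Kai: treat them as a block with 2 internal orders, giving 2 × (6)! = 1440.
Subtracting, 5040 − 1440 = 3600.

3600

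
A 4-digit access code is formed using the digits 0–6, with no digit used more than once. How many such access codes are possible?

840

Choose and order 4 of the 7 symbols: the first digit has 7 options, the next 6, then 5, 4.
7 × 6 × 5 × 4 = 840.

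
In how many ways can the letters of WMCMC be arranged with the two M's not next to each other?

18

There are 5!/(2!·2!) = 30 arrangements of WMCMC in total.
If the two M's are adjacent, glue them into one block, leaving 4 items to arrange: (4)!/(2!) = 12 ways.
Hence 30 − 12 = 18.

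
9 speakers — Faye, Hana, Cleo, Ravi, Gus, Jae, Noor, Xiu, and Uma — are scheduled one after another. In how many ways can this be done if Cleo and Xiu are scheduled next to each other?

Glue Cleo and Xiu into one block (2 internal orders), leaving 8 units to arrange in a row.
So the count is 2·(8)! = 80640.

80640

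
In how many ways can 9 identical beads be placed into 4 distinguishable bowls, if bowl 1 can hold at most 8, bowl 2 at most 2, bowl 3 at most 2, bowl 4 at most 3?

35

By stars and bars, unrestricted non-negative solutions to x_1+…+x_4 = 9 number C(9+3,3) = 220.
Subtract solutions that violate a single cap (substitute x_i' = x_i − (cap_i+1)): x_1 ≥ 9 gives C(3,3) = 1; x_2 ≥ 3 gives C(9,3) = 84; x_3 ≥ 3 gives C(9,3) = 84; x_4 ≥ 4 gives C(8,3) = 56. Together 225.
Add back pairs where two caps are both exceeded: 0 + 0 + 0 + 20 + 10 + 10 = 40.
By inclusion–exclusion the count is 220 − 225 + 40 = 35.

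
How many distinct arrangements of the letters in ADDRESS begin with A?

Fix A in the first position and arrange the remaining 6 letters.
Those 6 letters have D appearing twice and S appearing twice, giving (6)!/(2!·2!) = 180.

180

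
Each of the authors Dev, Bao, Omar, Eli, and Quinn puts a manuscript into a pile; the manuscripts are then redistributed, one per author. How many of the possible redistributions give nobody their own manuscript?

44

Let Aᵢ be the assignments in which author i gets their own manuscript. We want the size of the complement of A₁∪…∪A_5.
By inclusion–exclusion this is Σ_{j=0}^{5} (−1)^j C(5,j)·(5−j)!.
Computing: 120 − 120 + 60 − 20 + 5 − 1 = 44.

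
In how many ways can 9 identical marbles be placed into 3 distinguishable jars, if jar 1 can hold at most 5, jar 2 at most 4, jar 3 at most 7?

27

Without the upper bounds there are C(11,2) = 55 ways to split 9 among 3 jars.
Subtract solutions that violate a single cap (substitute x_i' = x_i − (cap_i+1)): x_1 ≥ 6 gives C(5,2) = 10; x_2 ≥ 5 gives C(6,2) = 15; x_3 ≥ 8 gives C(3,2) = 3. Together 28.
No two caps can be exceeded simultaneously, so the pair terms are all 0.
By inclusion–exclusion the count is 55 − 28 + 0 = 27.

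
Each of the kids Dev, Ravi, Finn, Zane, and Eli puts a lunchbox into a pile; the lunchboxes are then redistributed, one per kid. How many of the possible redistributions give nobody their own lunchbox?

44

Let Aᵢ be the assignments in which kid i gets their own lunchbox. We want the size of the complement of A₁∪…∪A_5.
By inclusion–exclusion this is Σ_{j=0}^{5} (−1)^j C(5,j)·(5−j)!.
Computing: 120 − 120 + 60 − 20 + 5 − 1 = 44.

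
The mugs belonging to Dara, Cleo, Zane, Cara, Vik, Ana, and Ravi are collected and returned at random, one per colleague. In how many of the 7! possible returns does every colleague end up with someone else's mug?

1854

Count assignments avoiding every fixed point. For any j of the 7 colleagues fixed to their own mug, the other 7−j can be arranged in (7−j)! ways.
By inclusion–exclusion this is Σ_{j=0}^{7} (−1)^j C(7,j)·(7−j)!.
Computing: 5040 − 5040 + 2520 − 840 + 210 − 42 + 7 − 1 = 1854.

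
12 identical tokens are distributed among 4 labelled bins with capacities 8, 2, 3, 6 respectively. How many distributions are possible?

65

Without the upper bounds there are C(15,3) = 455 ways to split 12 among 4 bins.
Subtract solutions that violate a single cap (substitute x_i' = x_i − (cap_i+1)): x_1 ≥ 9 gives C(6,3) = 20; x_2 ≥ 3 gives C(12,3) = 220; x_3 ≥ 4 gives C(11,3) = 165; x_4 ≥ 7 gives C(8,3) = 56. Together 461.
Add back pairs where two caps are both exceeded: 1 + 0 + 0 + 56 + 10 + 4 = 71.
By inclusion–exclusion the count is 455 − 461 + 71 = 65.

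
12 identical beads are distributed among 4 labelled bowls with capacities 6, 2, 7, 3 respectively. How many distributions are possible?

54

Ignoring the caps, the number of non-negative solutions to x_1+…+x_4 = 12 is C(15,3) = 455.
Subtract solutions that violate a single cap (substitute x_i' = x_i − (cap_i+1)): x_1 ≥ 7 gives C(8,3) = 56; x_2 ≥ 3 gives C(12,3) = 220; x_3 ≥ 8 gives C(7,3) = 35; x_4 ≥ 4 gives C(11,3) = 165. Together 476.
Add back pairs where two caps are both exceeded: 10 + 0 + 4 + 4 + 56 + 1 = 75.
By inclusion–exclusion the count is 455 − 476 + 75 = 54.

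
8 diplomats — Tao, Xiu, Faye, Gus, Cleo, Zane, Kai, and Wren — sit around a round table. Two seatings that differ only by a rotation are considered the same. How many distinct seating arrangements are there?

5040

Seat Tao anywhere (absorbing the rotational symmetry), then permute the other 7: (7)! = 5040.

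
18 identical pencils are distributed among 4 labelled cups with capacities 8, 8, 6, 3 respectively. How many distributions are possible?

99

By stars and bars, unrestricted non-negative solutions to x_1+…+x_4 = 18 number C(18+3,3) = 1330.
Subtract solutions that violate a single cap (substitute x_i' = x_i − (cap_i+1)): x_1 ≥ 9 gives C(12,3) = 220; x_2 ≥ 9 gives C(12,3) = 220; x_3 ≥ 7 gives C(14,3) = 364; x_4 ≥ 4 gives C(17,3) = 680. Together 1484.
Add back pairs where two caps are both exceeded: 1 + 10 + 56 + 10 + 56 + 120 = 253.
By inclusion–exclusion the count is 1330 − 1484 + 253 = 99.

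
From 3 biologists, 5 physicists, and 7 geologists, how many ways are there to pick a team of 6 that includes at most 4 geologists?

Split by how many geologists are chosen (0 through 4).
Sum: C(7,0)·C(8,6) + C(7,1)·C(8,5) + C(7,2)·C(8,4) + C(7,3)·C(8,3) + C(7,4)·C(8,2) = 28 + 392 + 1470 + 1960 + 980 = 4830.

4830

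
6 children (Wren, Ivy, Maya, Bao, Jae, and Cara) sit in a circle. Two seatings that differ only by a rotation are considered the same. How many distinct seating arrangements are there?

Around a circle, 6 distinct people have 6!/6 = (5)! = 120 rotationally distinct seatings.

120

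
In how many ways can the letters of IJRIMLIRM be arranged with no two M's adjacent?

11760

Total arrangements of IJRIMLIRM: 9!/(3!·2!·2!) = 15120.
Arrangements with the M's together: treat MM as one letter, giving (8)!/(3!·2!) = 3360.
Subtracting, 15120 − 3360 = 11760 arrangements keep the M's apart.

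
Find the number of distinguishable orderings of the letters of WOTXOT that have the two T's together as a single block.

60

Treat the 2 copies of T as a single block. The multiset to arrange is then {TT, O, O, W, X}, 5 items in all.
That gives (5)!/(2!) = 60 arrangements.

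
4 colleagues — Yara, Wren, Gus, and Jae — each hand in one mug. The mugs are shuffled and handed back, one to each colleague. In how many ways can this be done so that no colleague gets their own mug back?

This is the derangement count D_4: permutations of 4 items with no fixed point.
By inclusion–exclusion this is Σ_{j=0}^{4} (−1)^j C(4,j)·(4−j)!.
Computing: 24 − 24 + 12 − 4 + 1 = 9.

9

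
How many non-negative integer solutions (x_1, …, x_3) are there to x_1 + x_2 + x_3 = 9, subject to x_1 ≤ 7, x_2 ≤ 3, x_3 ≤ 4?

Without the upper bounds there are C(11,2) = 55 ways to split 9 among 3 variables.
Subtract solutions that violate a single cap (substitute x_i' = x_i − (cap_i+1)): x_1 ≥ 8 gives C(3,2) = 3; x_2 ≥ 4 gives C(7,2) = 21; x_3 ≥ 5 gives C(6,2) = 15. Together 39.
Add back pairs where two caps are both exceeded: 0 + 0 + 1 = 1.
By inclusion–exclusion the count is 55 − 39 + 1 = 17.

17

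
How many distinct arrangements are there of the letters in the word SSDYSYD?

The 7 letters of SSDYSYD have repeats: D appearing twice, S appearing 3 times, and Y appearing twice.
Dividing 7! = 5040 by 3!·2!·2! = 24 for the repeated letters gives 210.

210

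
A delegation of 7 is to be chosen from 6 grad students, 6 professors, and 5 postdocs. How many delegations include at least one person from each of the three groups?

Total 7-person selections from all 17: C(17,7) = 19448.
Subtract selections that omit an entire group: no grad students → C(11,7) = 330; no professors → C(11,7) = 330; no postdocs → C(12,7) = 792.
Add back selections omitting two groups (i.e. drawn from a single group): C(6,7) + C(6,7) + C(5,7) = 0.
By inclusion–exclusion: 19448 − 1452 + 0 = 17996.

17996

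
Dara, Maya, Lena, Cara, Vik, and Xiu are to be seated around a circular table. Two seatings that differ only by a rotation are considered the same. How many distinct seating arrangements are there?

Around a circle, 6 distinct people have 6!/6 = (5)! = 120 rotationally distinct seatings.

120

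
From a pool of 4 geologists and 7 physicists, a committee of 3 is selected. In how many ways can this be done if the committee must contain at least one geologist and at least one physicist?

With no constraint there are C(11,3) = 165 possible selections.
Subtract selections that omit an entire group: no geologists → C(7,3) = 35; no physicists → C(4,3) = 4.
Both groups omitted at once is impossible, so 165 − 39 = 126.

126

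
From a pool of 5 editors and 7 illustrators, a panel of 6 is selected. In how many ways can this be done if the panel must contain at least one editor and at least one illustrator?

With no constraint there are C(12,6) = 924 possible selections.
Subtract selections that omit an entire group: no editors → C(7,6) = 7; no illustrators → C(5,6) = 0.
Both groups omitted at once is impossible, so 924 − 7 = 917.

917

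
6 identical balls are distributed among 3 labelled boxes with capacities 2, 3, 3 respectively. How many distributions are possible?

6

Ignoring the caps, the number of non-negative solutions to x_1+…+x_3 = 6 is C(8,2) = 28.
Subtract solutions that violate a single cap (substitute x_i' = x_i − (cap_i+1)): x_1 ≥ 3 gives C(5,2) = 10; x_2 ≥ 4 gives C(4,2) = 6; x_3 ≥ 4 gives C(4,2) = 6. Together 22.
No two caps can be exceeded simultaneously, so the pair terms are all 0.
By inclusion–exclusion the count is 28 − 22 + 0 = 6.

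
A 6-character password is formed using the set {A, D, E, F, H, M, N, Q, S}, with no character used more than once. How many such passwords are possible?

Choose and order 6 of the 9 symbols: the first character has 9 options, the next 8, and so on down to 4.
That product is 9 × 8 × 7 × 6 × 5 × 4 = 60480.

60480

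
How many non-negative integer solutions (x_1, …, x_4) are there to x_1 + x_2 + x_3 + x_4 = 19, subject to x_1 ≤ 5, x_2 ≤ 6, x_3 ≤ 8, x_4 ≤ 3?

Without the upper bounds there are C(22,3) = 1540 ways to split 19 among 4 variables.
Subtract solutions that violate a single cap (substitute x_i' = x_i − (cap_i+1)): x_1 ≥ 6 gives C(16,3) = 560; x_2 ≥ 7 gives C(15,3) = 455; x_3 ≥ 9 gives C(13,3) = 286; x_4 ≥ 4 gives C(18,3) = 816. Together 2117.
Add back pairs where two caps are both exceeded: 84 + 35 + 220 + 20 + 165 + 84 = 608.
Subtract triples: 0 + 10 + 1 + 0 = 11.
By inclusion–exclusion the count is 1540 − 2117 + 608 − 11 = 20.

20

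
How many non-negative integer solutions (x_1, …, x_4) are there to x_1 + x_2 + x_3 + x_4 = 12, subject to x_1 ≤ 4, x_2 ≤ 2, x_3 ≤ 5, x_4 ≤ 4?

Ignoring the caps, the number of non-negative solutions to x_1+…+x_4 = 12 is C(15,3) = 455.
Subtract solutions that violate a single cap (substitute x_i' = x_i − (cap_i+1)): x_1 ≥ 5 gives C(10,3) = 120; x_2 ≥ 3 gives C(12,3) = 220; x_3 ≥ 6 gives C(9,3) = 84; x_4 ≥ 5 gives C(10,3) = 120. Together 544.
Add back pairs where two caps are both exceeded: 35 + 4 + 10 + 20 + 35 + 4 = 108.
By inclusion–exclusion the count is 455 − 544 + 108 = 19.

19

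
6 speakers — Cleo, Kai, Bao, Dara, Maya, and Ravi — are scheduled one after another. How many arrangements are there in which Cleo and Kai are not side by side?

There are 6! = 720 arrangements in all. If Cleo and Kai are adjacent, merging them into one block gives 2·(5)! = 240 arrangements.
Complementary counting: 720 − 240 = 480.

480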